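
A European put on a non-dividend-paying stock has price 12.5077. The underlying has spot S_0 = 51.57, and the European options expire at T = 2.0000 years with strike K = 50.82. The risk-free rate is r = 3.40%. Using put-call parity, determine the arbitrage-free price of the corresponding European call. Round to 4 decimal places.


Answer: Call price = 16.5986

Derivation:
Put-call parity: C - P = S_0 * exp(-qT) - K * exp(-rT).
S_0 * exp(-qT) = 51.5700 * 1.00000000 = 51.57000000
K * exp(-rT) = 50.8200 * 0.93426047 = 47.47911727
C = P + S*exp(-qT) - K*exp(-rT)
C = 12.5077 + 51.57000000 - 47.47911727 = 16.5986


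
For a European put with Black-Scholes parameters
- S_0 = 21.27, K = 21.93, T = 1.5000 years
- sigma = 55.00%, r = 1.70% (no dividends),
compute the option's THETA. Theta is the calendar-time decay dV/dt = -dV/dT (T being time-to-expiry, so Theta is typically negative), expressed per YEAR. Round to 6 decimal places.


d1 = 0.3292961393; d2 = -0.3443135400
phi(d1) = 0.3778883464; exp(-qT) = 1.0000000000; exp(-rT) = 0.9748223790
Theta = -S*exp(-qT)*phi(d1)*sigma/(2*sqrt(T)) + r*K*exp(-rT)*N(-d2) - q*S*exp(-qT)*N(-d1)
N(-d1) = 0.3709659310; N(-d2) = 0.6346947486; sqrt(T) = 1.2247448714
Term 1 = -21.2700 * 1.0000000000 * 0.3778883464 * 0.5500 / (2 * 1.2247448714) = -1.8047541670
Term 2 = 0.0170 * 21.9300 * 0.9748223790 * 0.6346947486 = 0.2306630067
Term 3 = 0 (no dividend yield, q = 0)
Theta = -1.8047541670 + (0.2306630067) + (0.0000000000) = -1.574091

Answer: Theta = -1.574091


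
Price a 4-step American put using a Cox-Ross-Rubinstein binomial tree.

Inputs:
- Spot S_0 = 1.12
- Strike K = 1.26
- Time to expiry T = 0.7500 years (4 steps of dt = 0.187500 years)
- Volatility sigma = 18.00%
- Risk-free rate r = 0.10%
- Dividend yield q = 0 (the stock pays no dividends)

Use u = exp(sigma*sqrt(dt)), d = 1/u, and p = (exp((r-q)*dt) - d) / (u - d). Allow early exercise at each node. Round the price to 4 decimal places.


Answer: Price = V(0,0) = 0.1651

Derivation:
dt = T/N = 0.187500
u = exp(sigma*sqrt(dt)) = 1.081060; d = 1/u = 0.925018
p = (exp((r-q)*dt) - d) / (u - d) = 0.481726
Discount per step: exp(-r*dt) = 0.999813
Stock lattice S(k, i) with i counting down-moves:
  k=0: S(0,0) = 1.1200
  k=1: S(1,0) = 1.2108; S(1,1) = 1.0360
  k=2: S(2,0) = 1.3089; S(2,1) = 1.1200; S(2,2) = 0.9583
  k=3: S(3,0) = 1.4150; S(3,1) = 1.2108; S(3,2) = 1.0360; S(3,3) = 0.8865
  k=4: S(4,0) = 1.5297; S(4,1) = 1.3089; S(4,2) = 1.1200; S(4,3) = 0.9583; S(4,4) = 0.8200
Terminal payoffs V(N, i) = max(K - S_T, 0):
  V(4,0) = 0.000000; V(4,1) = 0.000000; V(4,2) = 0.140000; V(4,3) = 0.301663; V(4,4) = 0.439991
Backward induction: V(k, i) = exp(-r*dt) * [p * V(k+1, i) + (1-p) * V(k+1, i+1)]; then take max(V_cont, immediate exercise) for American.
  V(3,0) = exp(-r*dt) * [p*0.000000 + (1-p)*0.000000] = 0.000000; exercise = 0.000000; V(3,0) = max -> 0.000000
  V(3,1) = exp(-r*dt) * [p*0.000000 + (1-p)*0.140000] = 0.072545; exercise = 0.049213; V(3,1) = max -> 0.072545
  V(3,2) = exp(-r*dt) * [p*0.140000 + (1-p)*0.301663] = 0.223744; exercise = 0.223980; V(3,2) = max -> 0.223980
  V(3,3) = exp(-r*dt) * [p*0.301663 + (1-p)*0.439991] = 0.373285; exercise = 0.373521; V(3,3) = max -> 0.373521
  V(2,0) = exp(-r*dt) * [p*0.000000 + (1-p)*0.072545] = 0.037591; exercise = 0.000000; V(2,0) = max -> 0.037591
  V(2,1) = exp(-r*dt) * [p*0.072545 + (1-p)*0.223980] = 0.151001; exercise = 0.140000; V(2,1) = max -> 0.151001
  V(2,2) = exp(-r*dt) * [p*0.223980 + (1-p)*0.373521] = 0.301427; exercise = 0.301663; V(2,2) = max -> 0.301663
  V(1,0) = exp(-r*dt) * [p*0.037591 + (1-p)*0.151001] = 0.096351; exercise = 0.049213; V(1,0) = max -> 0.096351
  V(1,1) = exp(-r*dt) * [p*0.151001 + (1-p)*0.301663] = 0.229042; exercise = 0.223980; V(1,1) = max -> 0.229042
  V(0,0) = exp(-r*dt) * [p*0.096351 + (1-p)*0.229042] = 0.165090; exercise = 0.140000; V(0,0) = max -> 0.165090


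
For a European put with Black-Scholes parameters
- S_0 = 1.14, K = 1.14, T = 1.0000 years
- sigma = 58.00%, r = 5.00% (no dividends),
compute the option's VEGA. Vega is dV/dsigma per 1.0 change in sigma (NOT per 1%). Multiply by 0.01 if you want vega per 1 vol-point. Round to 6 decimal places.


d1 = 0.3762068966; d2 = -0.2037931034
phi(d1) = 0.3716865648; exp(-qT) = 1.0000000000; exp(-rT) = 0.9512294245
Vega = S * exp(-qT) * phi(d1) * sqrt(T) = 1.1400 * 1.0000000000 * 0.3716865648 * 1.0000000000 = 0.423723

Answer: Vega = 0.423723


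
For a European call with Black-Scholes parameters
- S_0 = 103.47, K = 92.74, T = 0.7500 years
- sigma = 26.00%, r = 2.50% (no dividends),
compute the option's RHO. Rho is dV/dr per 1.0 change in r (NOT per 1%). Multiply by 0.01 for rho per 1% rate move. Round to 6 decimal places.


Answer: Rho = 46.154909

Derivation:
d1 = 0.6820808826; d2 = 0.4569142776
phi(d1) = 0.3161445610; exp(-qT) = 1.0000000000; exp(-rT) = 0.9814246877
N(d2) = 0.6761336694
Rho = K*T*exp(-rT)*N(d2) = 92.7400 * 0.7500 * 0.9814246877 * 0.6761336694 = 46.154909


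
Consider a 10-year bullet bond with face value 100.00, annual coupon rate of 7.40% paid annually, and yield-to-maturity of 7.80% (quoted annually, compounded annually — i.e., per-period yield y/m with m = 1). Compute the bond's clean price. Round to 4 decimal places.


Coupon per period c = face * coupon_rate / m = 7.400000
Periods per year m = 1; per-period yield y/m = 0.078000
Number of cashflows N = 10
Cashflows (t years, CF_t, discount factor 1/(1+y/m)^(m*t), PV):
  t = 1.0000: CF_t = 7.400000, DF = 0.927644, PV = 6.864564
  t = 2.0000: CF_t = 7.400000, DF = 0.860523, PV = 6.367870
  t = 3.0000: CF_t = 7.400000, DF = 0.798259, PV = 5.907115
  t = 4.0000: CF_t = 7.400000, DF = 0.740500, PV = 5.479699
  t = 5.0000: CF_t = 7.400000, DF = 0.686920, PV = 5.083208
  t = 6.0000: CF_t = 7.400000, DF = 0.637217, PV = 4.715407
  t = 7.0000: CF_t = 7.400000, DF = 0.591111, PV = 4.374218
  t = 8.0000: CF_t = 7.400000, DF = 0.548340, PV = 4.057716
  t = 9.0000: CF_t = 7.400000, DF = 0.508664, PV = 3.764115
  t = 10.0000: CF_t = 107.400000, DF = 0.471859, PV = 50.677674
Price P = sum_t PV_t = 97.291585

Answer: Price = 97.2916


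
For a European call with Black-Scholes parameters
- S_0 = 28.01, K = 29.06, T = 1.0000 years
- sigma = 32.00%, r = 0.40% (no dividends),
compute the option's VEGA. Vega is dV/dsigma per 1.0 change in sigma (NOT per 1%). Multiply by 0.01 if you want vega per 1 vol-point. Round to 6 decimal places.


Answer: Vega = 11.155918

Derivation:
d1 = 0.0574966598; d2 = -0.2625033402
phi(d1) = 0.3982834003; exp(-qT) = 1.0000000000; exp(-rT) = 0.9960079893
Vega = S * exp(-qT) * phi(d1) * sqrt(T) = 28.0100 * 1.0000000000 * 0.3982834003 * 1.0000000000 = 11.155918


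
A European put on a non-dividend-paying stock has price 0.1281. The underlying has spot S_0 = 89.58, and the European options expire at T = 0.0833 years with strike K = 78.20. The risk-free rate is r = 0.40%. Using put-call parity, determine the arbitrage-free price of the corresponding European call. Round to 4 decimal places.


Answer: Call price = 11.5342

Derivation:
Put-call parity: C - P = S_0 * exp(-qT) - K * exp(-rT).
S_0 * exp(-qT) = 89.5800 * 1.00000000 = 89.58000000
K * exp(-rT) = 78.2000 * 0.99966686 = 78.17394810
C = P + S*exp(-qT) - K*exp(-rT)
C = 0.1281 + 89.58000000 - 78.17394810 = 11.5342


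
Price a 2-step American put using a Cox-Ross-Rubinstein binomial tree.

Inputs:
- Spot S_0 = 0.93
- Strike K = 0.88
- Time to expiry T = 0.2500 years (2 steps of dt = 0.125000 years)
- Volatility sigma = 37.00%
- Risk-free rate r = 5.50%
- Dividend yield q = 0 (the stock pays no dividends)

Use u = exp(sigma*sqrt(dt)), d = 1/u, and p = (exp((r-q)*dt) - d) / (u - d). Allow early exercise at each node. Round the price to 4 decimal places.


Answer: Price = V(0,0) = 0.0415

Derivation:
dt = T/N = 0.125000
u = exp(sigma*sqrt(dt)) = 1.139757; d = 1/u = 0.877380
p = (exp((r-q)*dt) - d) / (u - d) = 0.493636
Discount per step: exp(-r*dt) = 0.993149
Stock lattice S(k, i) with i counting down-moves:
  k=0: S(0,0) = 0.9300
  k=1: S(1,0) = 1.0600; S(1,1) = 0.8160
  k=2: S(2,0) = 1.2081; S(2,1) = 0.9300; S(2,2) = 0.7159
Terminal payoffs V(N, i) = max(K - S_T, 0):
  V(2,0) = 0.000000; V(2,1) = 0.000000; V(2,2) = 0.164090
Backward induction: V(k, i) = exp(-r*dt) * [p * V(k+1, i) + (1-p) * V(k+1, i+1)]; then take max(V_cont, immediate exercise) for American.
  V(1,0) = exp(-r*dt) * [p*0.000000 + (1-p)*0.000000] = 0.000000; exercise = 0.000000; V(1,0) = max -> 0.000000
  V(1,1) = exp(-r*dt) * [p*0.000000 + (1-p)*0.164090] = 0.082520; exercise = 0.064036; V(1,1) = max -> 0.082520
  V(0,0) = exp(-r*dt) * [p*0.000000 + (1-p)*0.082520] = 0.041499; exercise = 0.000000; V(0,0) = max -> 0.041499


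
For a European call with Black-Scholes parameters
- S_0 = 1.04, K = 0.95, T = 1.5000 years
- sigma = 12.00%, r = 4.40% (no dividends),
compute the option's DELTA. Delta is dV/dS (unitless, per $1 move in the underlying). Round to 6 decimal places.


d1 = 1.1384276258; d2 = 0.9914582413
phi(d1) = 0.2086812600; exp(-qT) = 1.0000000000; exp(-rT) = 0.9361308643
N(d1) = 0.8725290180
Delta = exp(-qT) * N(d1) = 1.0000000000 * 0.8725290180 = 0.872529

Answer: Delta = 0.872529


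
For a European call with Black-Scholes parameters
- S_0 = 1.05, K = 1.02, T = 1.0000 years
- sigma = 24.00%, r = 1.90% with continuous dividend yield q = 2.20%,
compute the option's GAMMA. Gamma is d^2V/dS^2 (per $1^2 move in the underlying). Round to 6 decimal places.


d1 = 0.2282814036; d2 = -0.0117185964
phi(d1) = 0.3886816181; exp(-qT) = 0.9782402351; exp(-rT) = 0.9811793622
Gamma = exp(-qT) * phi(d1) / (S * sigma * sqrt(T)) = 0.9782402351 * 0.3886816181 / (1.0500 * 0.2400 * 1.0000000000) = 1.508825

Answer: Gamma = 1.508825


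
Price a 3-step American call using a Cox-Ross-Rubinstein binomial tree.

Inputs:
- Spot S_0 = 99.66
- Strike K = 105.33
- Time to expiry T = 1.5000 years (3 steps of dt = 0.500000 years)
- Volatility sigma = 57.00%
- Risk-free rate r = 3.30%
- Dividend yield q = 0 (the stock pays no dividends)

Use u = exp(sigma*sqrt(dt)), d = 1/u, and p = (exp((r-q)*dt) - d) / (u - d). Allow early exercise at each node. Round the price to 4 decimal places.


dt = T/N = 0.500000
u = exp(sigma*sqrt(dt)) = 1.496383; d = 1/u = 0.668278
p = (exp((r-q)*dt) - d) / (u - d) = 0.420670
Discount per step: exp(-r*dt) = 0.983635
Stock lattice S(k, i) with i counting down-moves:
  k=0: S(0,0) = 99.6600
  k=1: S(1,0) = 149.1295; S(1,1) = 66.6006
  k=2: S(2,0) = 223.1549; S(2,1) = 99.6600; S(2,2) = 44.5077
  k=3: S(3,0) = 333.9252; S(3,1) = 149.1295; S(3,2) = 66.6006; S(3,3) = 29.7435
Terminal payoffs V(N, i) = max(S_T - K, 0):
  V(3,0) = 228.595191; V(3,1) = 43.799530; V(3,2) = 0.000000; V(3,3) = 0.000000
Backward induction: V(k, i) = exp(-r*dt) * [p * V(k+1, i) + (1-p) * V(k+1, i+1)]; then take max(V_cont, immediate exercise) for American.
  V(2,0) = exp(-r*dt) * [p*228.595191 + (1-p)*43.799530] = 119.548580; exercise = 117.824894; V(2,0) = max -> 119.548580
  V(2,1) = exp(-r*dt) * [p*43.799530 + (1-p)*0.000000] = 18.123622; exercise = 0.000000; V(2,1) = max -> 18.123622
  V(2,2) = exp(-r*dt) * [p*0.000000 + (1-p)*0.000000] = 0.000000; exercise = 0.000000; V(2,2) = max -> 0.000000
  V(1,0) = exp(-r*dt) * [p*119.548580 + (1-p)*18.123622] = 59.795238; exercise = 43.799530; V(1,0) = max -> 59.795238
  V(1,1) = exp(-r*dt) * [p*18.123622 + (1-p)*0.000000] = 7.499297; exercise = 0.000000; V(1,1) = max -> 7.499297
  V(0,0) = exp(-r*dt) * [p*59.795238 + (1-p)*7.499297] = 29.015889; exercise = 0.000000; V(0,0) = max -> 29.015889

Answer: Price = V(0,0) = 29.0159


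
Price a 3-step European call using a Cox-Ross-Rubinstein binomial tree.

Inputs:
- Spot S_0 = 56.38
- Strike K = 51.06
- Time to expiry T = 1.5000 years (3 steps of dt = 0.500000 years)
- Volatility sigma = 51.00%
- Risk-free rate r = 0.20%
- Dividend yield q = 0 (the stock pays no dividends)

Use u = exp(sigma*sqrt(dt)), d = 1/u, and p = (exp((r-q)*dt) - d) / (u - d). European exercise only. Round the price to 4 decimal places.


Answer: Price = V(0,0) = 16.9485

Derivation:
dt = T/N = 0.500000
u = exp(sigma*sqrt(dt)) = 1.434225; d = 1/u = 0.697241
p = (exp((r-q)*dt) - d) / (u - d) = 0.412166
Discount per step: exp(-r*dt) = 0.999000
Stock lattice S(k, i) with i counting down-moves:
  k=0: S(0,0) = 56.3800
  k=1: S(1,0) = 80.8616; S(1,1) = 39.3104
  k=2: S(2,0) = 115.9737; S(2,1) = 56.3800; S(2,2) = 27.4088
  k=3: S(3,0) = 166.3323; S(3,1) = 80.8616; S(3,2) = 39.3104; S(3,3) = 19.1106
Terminal payoffs V(N, i) = max(S_T - K, 0):
  V(3,0) = 115.272344; V(3,1) = 29.801591; V(3,2) = 0.000000; V(3,3) = 0.000000
Backward induction: V(k, i) = exp(-r*dt) * [p * V(k+1, i) + (1-p) * V(k+1, i+1)].
  V(2,0) = exp(-r*dt) * [p*115.272344 + (1-p)*29.801591] = 64.964730
  V(2,1) = exp(-r*dt) * [p*29.801591 + (1-p)*0.000000] = 12.270925
  V(2,2) = exp(-r*dt) * [p*0.000000 + (1-p)*0.000000] = 0.000000
  V(1,0) = exp(-r*dt) * [p*64.964730 + (1-p)*12.270925] = 33.955546
  V(1,1) = exp(-r*dt) * [p*12.270925 + (1-p)*0.000000] = 5.052602
  V(0,0) = exp(-r*dt) * [p*33.955546 + (1-p)*5.052602] = 16.948455


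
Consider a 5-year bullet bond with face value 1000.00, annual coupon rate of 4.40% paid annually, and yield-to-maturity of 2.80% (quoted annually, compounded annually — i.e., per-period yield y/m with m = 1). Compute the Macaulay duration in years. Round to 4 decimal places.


Answer: Macaulay duration = 4.6121 years

Derivation:
Coupon per period c = face * coupon_rate / m = 44.000000
Periods per year m = 1; per-period yield y/m = 0.028000
Number of cashflows N = 5
Cashflows (t years, CF_t, discount factor 1/(1+y/m)^(m*t), PV):
  t = 1.0000: CF_t = 44.000000, DF = 0.972763, PV = 42.801556
  t = 2.0000: CF_t = 44.000000, DF = 0.946267, PV = 41.635755
  t = 3.0000: CF_t = 44.000000, DF = 0.920493, PV = 40.501707
  t = 4.0000: CF_t = 44.000000, DF = 0.895422, PV = 39.398548
  t = 5.0000: CF_t = 1044.000000, DF = 0.871033, PV = 909.358070
Price P = sum_t PV_t = 1073.695638
Macaulay numerator sum_t t * PV_t:
  t * PV_t at t = 1.0000: 42.801556
  t * PV_t at t = 2.0000: 83.271511
  t * PV_t at t = 3.0000: 121.505122
  t * PV_t at t = 4.0000: 157.594192
  t * PV_t at t = 5.0000: 4546.790351
Macaulay duration D = (sum_t t * PV_t) / P = 4951.962733 / 1073.695638 = 4.612073


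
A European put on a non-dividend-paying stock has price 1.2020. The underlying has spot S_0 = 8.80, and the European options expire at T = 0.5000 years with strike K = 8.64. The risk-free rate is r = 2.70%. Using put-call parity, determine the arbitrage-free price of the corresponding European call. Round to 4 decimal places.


Answer: Call price = 1.4779

Derivation:
Put-call parity: C - P = S_0 * exp(-qT) - K * exp(-rT).
S_0 * exp(-qT) = 8.8000 * 1.00000000 = 8.80000000
K * exp(-rT) = 8.6400 * 0.98659072 = 8.52414379
C = P + S*exp(-qT) - K*exp(-rT)
C = 1.2020 + 8.80000000 - 8.52414379 = 1.4779


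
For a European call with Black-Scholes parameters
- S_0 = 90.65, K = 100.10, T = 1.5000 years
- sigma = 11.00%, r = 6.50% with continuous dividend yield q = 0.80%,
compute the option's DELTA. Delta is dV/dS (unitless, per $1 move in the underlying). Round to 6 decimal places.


Answer: Delta = 0.480612

Derivation:
d1 = -0.0340608906; d2 = -0.1687828265
phi(d1) = 0.3987109322; exp(-qT) = 0.9880717129; exp(-rT) = 0.9071023416
N(d1) = 0.4864142976
Delta = exp(-qT) * N(d1) = 0.9880717129 * 0.4864142976 = 0.480612


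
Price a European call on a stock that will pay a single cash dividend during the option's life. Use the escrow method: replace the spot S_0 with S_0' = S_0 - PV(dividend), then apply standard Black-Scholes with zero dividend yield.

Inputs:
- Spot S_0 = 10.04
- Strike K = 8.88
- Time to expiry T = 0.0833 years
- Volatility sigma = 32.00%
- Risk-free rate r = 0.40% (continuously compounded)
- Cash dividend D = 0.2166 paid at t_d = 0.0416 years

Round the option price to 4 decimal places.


PV(D) = D * exp(-r * t_d) = 0.2166 * 0.99983361 = 0.21656396
S_0' = S_0 - PV(D) = 10.0400 - 0.21656396 = 9.82343604
d1 = (ln(S_0'/K) + (r + sigma^2/2)*T) / (sigma*sqrt(T)) = 1.14303106
d2 = d1 - sigma*sqrt(T) = 1.05067349
exp(-rT) = 0.99966686
N(d1) = 0.87348715; N(d2) = 0.85329571
C = S_0' * N(d1) - K * exp(-rT) * N(d2) = 9.82343604 * 0.87348715 - 8.8800 * 0.99966686 * 0.85329571 = 1.0059

Answer: Price = 1.0059


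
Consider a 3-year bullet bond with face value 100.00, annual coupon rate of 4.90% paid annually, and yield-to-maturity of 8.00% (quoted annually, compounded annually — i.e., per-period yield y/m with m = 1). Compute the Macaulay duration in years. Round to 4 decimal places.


Coupon per period c = face * coupon_rate / m = 4.900000
Periods per year m = 1; per-period yield y/m = 0.080000
Number of cashflows N = 3
Cashflows (t years, CF_t, discount factor 1/(1+y/m)^(m*t), PV):
  t = 1.0000: CF_t = 4.900000, DF = 0.925926, PV = 4.537037
  t = 2.0000: CF_t = 4.900000, DF = 0.857339, PV = 4.200960
  t = 3.0000: CF_t = 104.900000, DF = 0.793832, PV = 83.273002
Price P = sum_t PV_t = 92.010999
Macaulay numerator sum_t t * PV_t:
  t * PV_t at t = 1.0000: 4.537037
  t * PV_t at t = 2.0000: 8.401920
  t * PV_t at t = 3.0000: 249.819006
Macaulay duration D = (sum_t t * PV_t) / P = 262.757964 / 92.010999 = 2.855723

Answer: Macaulay duration = 2.8557 years


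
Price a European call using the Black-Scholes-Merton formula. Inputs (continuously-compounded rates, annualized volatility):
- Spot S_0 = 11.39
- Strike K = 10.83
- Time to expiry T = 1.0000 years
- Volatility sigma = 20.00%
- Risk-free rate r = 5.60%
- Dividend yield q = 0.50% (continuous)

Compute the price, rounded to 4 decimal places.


Answer: Price = 1.5134

Derivation:
d1 = (ln(S/K) + (r - q + 0.5*sigma^2) * T) / (sigma * sqrt(T)) = 0.60707858
d2 = d1 - sigma * sqrt(T) = 0.40707858
exp(-rT) = 0.94553914; exp(-qT) = 0.99501248
C = S_0 * exp(-qT) * N(d1) - K * exp(-rT) * N(d2)
N(d1) = 0.72810062; N(d2) = 0.65802486
C = 11.3900 * 0.99501248 * 0.72810062 - 10.8300 * 0.94553914 * 0.65802486 = 1.5134


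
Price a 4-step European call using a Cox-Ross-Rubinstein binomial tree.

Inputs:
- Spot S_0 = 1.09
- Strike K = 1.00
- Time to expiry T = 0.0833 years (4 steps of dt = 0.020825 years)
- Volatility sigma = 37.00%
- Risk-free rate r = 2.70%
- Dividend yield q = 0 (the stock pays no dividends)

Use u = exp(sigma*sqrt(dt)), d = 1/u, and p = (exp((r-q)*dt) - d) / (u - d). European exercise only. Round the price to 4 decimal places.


dt = T/N = 0.020825
u = exp(sigma*sqrt(dt)) = 1.054845; d = 1/u = 0.948006
p = (exp((r-q)*dt) - d) / (u - d) = 0.491919
Discount per step: exp(-r*dt) = 0.999438
Stock lattice S(k, i) with i counting down-moves:
  k=0: S(0,0) = 1.0900
  k=1: S(1,0) = 1.1498; S(1,1) = 1.0333
  k=2: S(2,0) = 1.2128; S(2,1) = 1.0900; S(2,2) = 0.9796
  k=3: S(3,0) = 1.2794; S(3,1) = 1.1498; S(3,2) = 1.0333; S(3,3) = 0.9287
  k=4: S(4,0) = 1.3495; S(4,1) = 1.2128; S(4,2) = 1.0900; S(4,3) = 0.9796; S(4,4) = 0.8804
Terminal payoffs V(N, i) = max(S_T - K, 0):
  V(4,0) = 0.349528; V(4,1) = 0.212842; V(4,2) = 0.090000; V(4,3) = 0.000000; V(4,4) = 0.000000
Backward induction: V(k, i) = exp(-r*dt) * [p * V(k+1, i) + (1-p) * V(k+1, i+1)].
  V(3,0) = exp(-r*dt) * [p*0.349528 + (1-p)*0.212842] = 0.279923
  V(3,1) = exp(-r*dt) * [p*0.212842 + (1-p)*0.090000] = 0.150344
  V(3,2) = exp(-r*dt) * [p*0.090000 + (1-p)*0.000000] = 0.044248
  V(3,3) = exp(-r*dt) * [p*0.000000 + (1-p)*0.000000] = 0.000000
  V(2,0) = exp(-r*dt) * [p*0.279923 + (1-p)*0.150344] = 0.213966
  V(2,1) = exp(-r*dt) * [p*0.150344 + (1-p)*0.044248] = 0.096384
  V(2,2) = exp(-r*dt) * [p*0.044248 + (1-p)*0.000000] = 0.021754
  V(1,0) = exp(-r*dt) * [p*0.213966 + (1-p)*0.096384] = 0.154138
  V(1,1) = exp(-r*dt) * [p*0.096384 + (1-p)*0.021754] = 0.058433
  V(0,0) = exp(-r*dt) * [p*0.154138 + (1-p)*0.058433] = 0.105453

Answer: Price = V(0,0) = 0.1055


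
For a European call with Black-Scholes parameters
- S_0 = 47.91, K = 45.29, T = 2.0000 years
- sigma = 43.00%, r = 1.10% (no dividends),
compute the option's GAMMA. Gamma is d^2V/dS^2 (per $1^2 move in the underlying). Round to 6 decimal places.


d1 = 0.4327131616; d2 = -0.1753986703
phi(d1) = 0.3632881808; exp(-qT) = 1.0000000000; exp(-rT) = 0.9782402351
Gamma = exp(-qT) * phi(d1) / (S * sigma * sqrt(T)) = 1.0000000000 * 0.3632881808 / (47.9100 * 0.4300 * 1.4142135624) = 0.012469

Answer: Gamma = 0.012469


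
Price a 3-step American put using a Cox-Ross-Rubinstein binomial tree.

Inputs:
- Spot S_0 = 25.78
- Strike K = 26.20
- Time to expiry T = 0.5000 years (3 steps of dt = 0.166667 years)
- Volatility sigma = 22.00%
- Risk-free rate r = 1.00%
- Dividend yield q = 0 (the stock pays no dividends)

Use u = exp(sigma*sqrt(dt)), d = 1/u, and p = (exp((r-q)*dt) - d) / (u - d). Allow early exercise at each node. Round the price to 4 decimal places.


dt = T/N = 0.166667
u = exp(sigma*sqrt(dt)) = 1.093971; d = 1/u = 0.914101
p = (exp((r-q)*dt) - d) / (u - d) = 0.486835
Discount per step: exp(-r*dt) = 0.998335
Stock lattice S(k, i) with i counting down-moves:
  k=0: S(0,0) = 25.7800
  k=1: S(1,0) = 28.2026; S(1,1) = 23.5655
  k=2: S(2,0) = 30.8528; S(2,1) = 25.7800; S(2,2) = 21.5413
  k=3: S(3,0) = 33.7521; S(3,1) = 28.2026; S(3,2) = 23.5655; S(3,3) = 19.6909
Terminal payoffs V(N, i) = max(K - S_T, 0):
  V(3,0) = 0.000000; V(3,1) = 0.000000; V(3,2) = 2.634486; V(3,3) = 6.509129
Backward induction: V(k, i) = exp(-r*dt) * [p * V(k+1, i) + (1-p) * V(k+1, i+1)]; then take max(V_cont, immediate exercise) for American.
  V(2,0) = exp(-r*dt) * [p*0.000000 + (1-p)*0.000000] = 0.000000; exercise = 0.000000; V(2,0) = max -> 0.000000
  V(2,1) = exp(-r*dt) * [p*0.000000 + (1-p)*2.634486] = 1.349675; exercise = 0.420000; V(2,1) = max -> 1.349675
  V(2,2) = exp(-r*dt) * [p*2.634486 + (1-p)*6.509129] = 4.615119; exercise = 4.658749; V(2,2) = max -> 4.658749
  V(1,0) = exp(-r*dt) * [p*0.000000 + (1-p)*1.349675] = 0.691452; exercise = 0.000000; V(1,0) = max -> 0.691452
  V(1,1) = exp(-r*dt) * [p*1.349675 + (1-p)*4.658749] = 3.042700; exercise = 2.634486; V(1,1) = max -> 3.042700
  V(0,0) = exp(-r*dt) * [p*0.691452 + (1-p)*3.042700] = 1.894869; exercise = 0.420000; V(0,0) = max -> 1.894869

Answer: Price = V(0,0) = 1.8949


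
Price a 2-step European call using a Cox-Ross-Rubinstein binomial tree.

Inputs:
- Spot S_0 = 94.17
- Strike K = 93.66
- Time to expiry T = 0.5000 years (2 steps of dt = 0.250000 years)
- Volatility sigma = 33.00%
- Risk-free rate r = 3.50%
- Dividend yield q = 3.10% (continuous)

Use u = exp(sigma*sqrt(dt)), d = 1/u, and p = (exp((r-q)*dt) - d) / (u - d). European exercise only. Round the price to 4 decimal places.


Answer: Price = V(0,0) = 8.0735

Derivation:
dt = T/N = 0.250000
u = exp(sigma*sqrt(dt)) = 1.179393; d = 1/u = 0.847894
p = (exp((r-q)*dt) - d) / (u - d) = 0.461861
Discount per step: exp(-r*dt) = 0.991288
Stock lattice S(k, i) with i counting down-moves:
  k=0: S(0,0) = 94.1700
  k=1: S(1,0) = 111.0634; S(1,1) = 79.8462
  k=2: S(2,0) = 130.9875; S(2,1) = 94.1700; S(2,2) = 67.7010
Terminal payoffs V(N, i) = max(S_T - K, 0):
  V(2,0) = 37.327469; V(2,1) = 0.510000; V(2,2) = 0.000000
Backward induction: V(k, i) = exp(-r*dt) * [p * V(k+1, i) + (1-p) * V(k+1, i+1)].
  V(1,0) = exp(-r*dt) * [p*37.327469 + (1-p)*0.510000] = 17.361985
  V(1,1) = exp(-r*dt) * [p*0.510000 + (1-p)*0.000000] = 0.233497
  V(0,0) = exp(-r*dt) * [p*17.361985 + (1-p)*0.233497] = 8.073532


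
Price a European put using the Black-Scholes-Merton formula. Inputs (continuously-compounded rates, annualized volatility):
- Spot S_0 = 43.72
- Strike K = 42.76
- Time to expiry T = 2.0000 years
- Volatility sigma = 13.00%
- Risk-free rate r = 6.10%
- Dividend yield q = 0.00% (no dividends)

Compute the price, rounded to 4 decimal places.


d1 = (ln(S/K) + (r - q + 0.5*sigma^2) * T) / (sigma * sqrt(T)) = 0.87628250
d2 = d1 - sigma * sqrt(T) = 0.69243474
exp(-rT) = 0.88514837; exp(-qT) = 1.00000000
P = K * exp(-rT) * N(-d2) - S_0 * exp(-qT) * N(-d1)
N(-d1) = 0.19043824; N(-d2) = 0.24433218
P = 42.7600 * 0.88514837 * 0.24433218 - 43.7200 * 1.00000000 * 0.19043824 = 0.9218

Answer: Price = 0.9218


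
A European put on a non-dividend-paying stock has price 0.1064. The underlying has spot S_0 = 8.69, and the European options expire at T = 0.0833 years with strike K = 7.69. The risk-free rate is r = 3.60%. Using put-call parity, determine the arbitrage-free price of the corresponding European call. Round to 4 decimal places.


Answer: Call price = 1.1294

Derivation:
Put-call parity: C - P = S_0 * exp(-qT) - K * exp(-rT).
S_0 * exp(-qT) = 8.6900 * 1.00000000 = 8.69000000
K * exp(-rT) = 7.6900 * 0.99700569 = 7.66697377
C = P + S*exp(-qT) - K*exp(-rT)
C = 0.1064 + 8.69000000 - 7.66697377 = 1.1294


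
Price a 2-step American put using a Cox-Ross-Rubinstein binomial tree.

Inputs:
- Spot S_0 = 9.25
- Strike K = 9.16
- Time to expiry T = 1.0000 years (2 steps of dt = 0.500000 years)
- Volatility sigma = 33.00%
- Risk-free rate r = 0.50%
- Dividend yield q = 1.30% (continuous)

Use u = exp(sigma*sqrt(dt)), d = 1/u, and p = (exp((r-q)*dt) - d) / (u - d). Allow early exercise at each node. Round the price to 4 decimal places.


Answer: Price = V(0,0) = 1.0730

Derivation:
dt = T/N = 0.500000
u = exp(sigma*sqrt(dt)) = 1.262817; d = 1/u = 0.791880
p = (exp((r-q)*dt) - d) / (u - d) = 0.433450
Discount per step: exp(-r*dt) = 0.997503
Stock lattice S(k, i) with i counting down-moves:
  k=0: S(0,0) = 9.2500
  k=1: S(1,0) = 11.6811; S(1,1) = 7.3249
  k=2: S(2,0) = 14.7510; S(2,1) = 9.2500; S(2,2) = 5.8004
Terminal payoffs V(N, i) = max(K - S_T, 0):
  V(2,0) = 0.000000; V(2,1) = 0.000000; V(2,2) = 3.359564
Backward induction: V(k, i) = exp(-r*dt) * [p * V(k+1, i) + (1-p) * V(k+1, i+1)]; then take max(V_cont, immediate exercise) for American.
  V(1,0) = exp(-r*dt) * [p*0.000000 + (1-p)*0.000000] = 0.000000; exercise = 0.000000; V(1,0) = max -> 0.000000
  V(1,1) = exp(-r*dt) * [p*0.000000 + (1-p)*3.359564] = 1.898608; exercise = 1.835109; V(1,1) = max -> 1.898608
  V(0,0) = exp(-r*dt) * [p*0.000000 + (1-p)*1.898608] = 1.072970; exercise = 0.000000; V(0,0) = max -> 1.072970


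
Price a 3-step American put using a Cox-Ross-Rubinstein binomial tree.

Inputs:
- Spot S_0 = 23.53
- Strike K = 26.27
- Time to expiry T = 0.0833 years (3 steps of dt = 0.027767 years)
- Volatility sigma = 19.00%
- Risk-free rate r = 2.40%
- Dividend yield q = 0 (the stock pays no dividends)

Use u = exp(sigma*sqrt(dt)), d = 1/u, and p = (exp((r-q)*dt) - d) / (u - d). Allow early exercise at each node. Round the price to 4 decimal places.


dt = T/N = 0.027767
u = exp(sigma*sqrt(dt)) = 1.032167; d = 1/u = 0.968836
p = (exp((r-q)*dt) - d) / (u - d) = 0.502612
Discount per step: exp(-r*dt) = 0.999334
Stock lattice S(k, i) with i counting down-moves:
  k=0: S(0,0) = 23.5300
  k=1: S(1,0) = 24.2869; S(1,1) = 22.7967
  k=2: S(2,0) = 25.0681; S(2,1) = 23.5300; S(2,2) = 22.0863
  k=3: S(3,0) = 25.8745; S(3,1) = 24.2869; S(3,2) = 22.7967; S(3,3) = 21.3980
Terminal payoffs V(N, i) = max(K - S_T, 0):
  V(3,0) = 0.395519; V(3,1) = 1.983114; V(3,2) = 3.473298; V(3,3) = 4.872048
Backward induction: V(k, i) = exp(-r*dt) * [p * V(k+1, i) + (1-p) * V(k+1, i+1)]; then take max(V_cont, immediate exercise) for American.
  V(2,0) = exp(-r*dt) * [p*0.395519 + (1-p)*1.983114] = 1.184381; exercise = 1.201881; V(2,0) = max -> 1.201881
  V(2,1) = exp(-r*dt) * [p*1.983114 + (1-p)*3.473298] = 2.722500; exercise = 2.740000; V(2,1) = max -> 2.740000
  V(2,2) = exp(-r*dt) * [p*3.473298 + (1-p)*4.872048] = 4.166243; exercise = 4.183743; V(2,2) = max -> 4.183743
  V(1,0) = exp(-r*dt) * [p*1.201881 + (1-p)*2.740000] = 1.965613; exercise = 1.983114; V(1,0) = max -> 1.983114
  V(1,1) = exp(-r*dt) * [p*2.740000 + (1-p)*4.183743] = 3.455798; exercise = 3.473298; V(1,1) = max -> 3.473298
  V(0,0) = exp(-r*dt) * [p*1.983114 + (1-p)*3.473298] = 2.722500; exercise = 2.740000; V(0,0) = max -> 2.740000

Answer: Price = V(0,0) = 2.7400


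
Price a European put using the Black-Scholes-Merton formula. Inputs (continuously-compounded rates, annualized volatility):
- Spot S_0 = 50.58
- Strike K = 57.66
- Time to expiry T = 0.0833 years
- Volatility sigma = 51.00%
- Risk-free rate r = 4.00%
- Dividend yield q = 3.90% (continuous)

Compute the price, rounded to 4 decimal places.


d1 = (ln(S/K) + (r - q + 0.5*sigma^2) * T) / (sigma * sqrt(T)) = -0.81586393
d2 = d1 - sigma * sqrt(T) = -0.96305880
exp(-rT) = 0.99667354; exp(-qT) = 0.99675657
P = K * exp(-rT) * N(-d2) - S_0 * exp(-qT) * N(-d1)
N(-d1) = 0.79271102; N(-d2) = 0.83224099
P = 57.6600 * 0.99667354 * 0.83224099 - 50.5800 * 0.99675657 * 0.79271102 = 7.8621

Answer: Price = 7.8621


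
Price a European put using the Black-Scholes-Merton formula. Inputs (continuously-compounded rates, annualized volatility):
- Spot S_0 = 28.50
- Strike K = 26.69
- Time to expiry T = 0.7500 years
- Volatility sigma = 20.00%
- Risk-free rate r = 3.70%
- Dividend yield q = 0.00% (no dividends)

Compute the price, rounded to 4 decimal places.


Answer: Price = 0.8747

Derivation:
d1 = (ln(S/K) + (r - q + 0.5*sigma^2) * T) / (sigma * sqrt(T)) = 0.62564633
d2 = d1 - sigma * sqrt(T) = 0.45244125
exp(-rT) = 0.97263149; exp(-qT) = 1.00000000
P = K * exp(-rT) * N(-d2) - S_0 * exp(-qT) * N(-d1)
N(-d1) = 0.26577347; N(-d2) = 0.32547557
P = 26.6900 * 0.97263149 * 0.32547557 - 28.5000 * 1.00000000 * 0.26577347 = 0.8747


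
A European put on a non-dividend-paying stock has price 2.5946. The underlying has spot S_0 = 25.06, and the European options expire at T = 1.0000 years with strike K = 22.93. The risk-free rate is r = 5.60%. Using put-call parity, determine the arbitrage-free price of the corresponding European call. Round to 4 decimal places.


Put-call parity: C - P = S_0 * exp(-qT) - K * exp(-rT).
S_0 * exp(-qT) = 25.0600 * 1.00000000 = 25.06000000
K * exp(-rT) = 22.9300 * 0.94553914 = 21.68121239
C = P + S*exp(-qT) - K*exp(-rT)
C = 2.5946 + 25.06000000 - 21.68121239 = 5.9734

Answer: Call price = 5.9734


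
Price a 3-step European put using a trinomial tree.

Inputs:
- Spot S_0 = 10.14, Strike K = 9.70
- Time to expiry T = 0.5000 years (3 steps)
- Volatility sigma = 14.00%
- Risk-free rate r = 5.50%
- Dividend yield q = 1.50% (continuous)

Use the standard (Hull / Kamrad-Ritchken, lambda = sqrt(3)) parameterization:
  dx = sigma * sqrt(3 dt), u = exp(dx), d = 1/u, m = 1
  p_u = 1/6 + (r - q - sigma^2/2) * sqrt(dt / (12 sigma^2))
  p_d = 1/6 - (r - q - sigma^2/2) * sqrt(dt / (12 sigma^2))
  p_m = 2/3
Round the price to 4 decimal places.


Answer: Price = V(0,0) = 0.1598

Derivation:
dt = T/N = 0.166667; dx = sigma*sqrt(3*dt) = 0.098995
u = exp(dx) = 1.104061; d = 1/u = 0.905747
p_u = 0.192089, p_m = 0.666667, p_d = 0.141244
Discount per step: exp(-r*dt) = 0.990875
Stock lattice S(k, j) with j the centered position index:
  k=0: S(0,+0) = 10.1400
  k=1: S(1,-1) = 9.1843; S(1,+0) = 10.1400; S(1,+1) = 11.1952
  k=2: S(2,-2) = 8.3186; S(2,-1) = 9.1843; S(2,+0) = 10.1400; S(2,+1) = 11.1952; S(2,+2) = 12.3602
  k=3: S(3,-3) = 7.5346; S(3,-2) = 8.3186; S(3,-1) = 9.1843; S(3,+0) = 10.1400; S(3,+1) = 11.1952; S(3,+2) = 12.3602; S(3,+3) = 13.6464
Terminal payoffs V(N, j) = max(K - S_T, 0):
  V(3,-3) = 2.165420; V(3,-2) = 1.381366; V(3,-1) = 0.515723; V(3,+0) = 0.000000; V(3,+1) = 0.000000; V(3,+2) = 0.000000; V(3,+3) = 0.000000
Backward induction: V(k, j) = exp(-r*dt) * [p_u * V(k+1, j+1) + p_m * V(k+1, j) + p_d * V(k+1, j-1)]
  V(2,-2) = exp(-r*dt) * [p_u*0.515723 + p_m*1.381366 + p_d*2.165420] = 1.313731
  V(2,-1) = exp(-r*dt) * [p_u*0.000000 + p_m*0.515723 + p_d*1.381366] = 0.534008
  V(2,+0) = exp(-r*dt) * [p_u*0.000000 + p_m*0.000000 + p_d*0.515723] = 0.072178
  V(2,+1) = exp(-r*dt) * [p_u*0.000000 + p_m*0.000000 + p_d*0.000000] = 0.000000
  V(2,+2) = exp(-r*dt) * [p_u*0.000000 + p_m*0.000000 + p_d*0.000000] = 0.000000
  V(1,-1) = exp(-r*dt) * [p_u*0.072178 + p_m*0.534008 + p_d*1.313731] = 0.550359
  V(1,+0) = exp(-r*dt) * [p_u*0.000000 + p_m*0.072178 + p_d*0.534008] = 0.122417
  V(1,+1) = exp(-r*dt) * [p_u*0.000000 + p_m*0.000000 + p_d*0.072178] = 0.010102
  V(0,+0) = exp(-r*dt) * [p_u*0.010102 + p_m*0.122417 + p_d*0.550359] = 0.159815


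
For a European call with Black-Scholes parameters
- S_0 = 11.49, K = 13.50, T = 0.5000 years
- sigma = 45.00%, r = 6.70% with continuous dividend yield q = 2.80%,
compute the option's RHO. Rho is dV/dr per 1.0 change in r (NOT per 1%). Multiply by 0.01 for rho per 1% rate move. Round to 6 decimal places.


Answer: Rho = 1.780535

Derivation:
d1 = -0.2862606894; d2 = -0.6044587409
phi(d1) = 0.3829269173; exp(-qT) = 0.9860975443; exp(-rT) = 0.9670549112
N(d2) = 0.2727693461
Rho = K*T*exp(-rT)*N(d2) = 13.5000 * 0.5000 * 0.9670549112 * 0.2727693461 = 1.780535


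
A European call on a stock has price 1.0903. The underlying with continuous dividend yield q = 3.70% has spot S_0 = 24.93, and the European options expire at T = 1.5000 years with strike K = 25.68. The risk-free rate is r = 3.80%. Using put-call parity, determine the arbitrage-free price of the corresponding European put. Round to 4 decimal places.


Put-call parity: C - P = S_0 * exp(-qT) - K * exp(-rT).
S_0 * exp(-qT) = 24.9300 * 0.94601202 = 23.58407975
K * exp(-rT) = 25.6800 * 0.94459407 = 24.25717570
P = C - S*exp(-qT) + K*exp(-rT)
P = 1.0903 - 23.58407975 + 24.25717570 = 1.7634

Answer: Put price = 1.7634


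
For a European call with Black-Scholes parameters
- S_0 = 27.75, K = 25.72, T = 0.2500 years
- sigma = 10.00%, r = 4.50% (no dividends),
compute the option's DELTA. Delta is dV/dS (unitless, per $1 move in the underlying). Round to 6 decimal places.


d1 = 1.7693388165; d2 = 1.7193388165
phi(d1) = 0.0833907025; exp(-qT) = 1.0000000000; exp(-rT) = 0.9888130446
N(d1) = 0.9615813253
Delta = exp(-qT) * N(d1) = 1.0000000000 * 0.9615813253 = 0.961581

Answer: Delta = 0.961581


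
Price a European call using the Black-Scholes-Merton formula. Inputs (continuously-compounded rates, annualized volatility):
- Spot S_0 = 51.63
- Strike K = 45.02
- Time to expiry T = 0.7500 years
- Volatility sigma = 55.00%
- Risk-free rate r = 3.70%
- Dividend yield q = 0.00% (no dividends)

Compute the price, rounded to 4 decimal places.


Answer: Price = 13.4223

Derivation:
d1 = (ln(S/K) + (r - q + 0.5*sigma^2) * T) / (sigma * sqrt(T)) = 0.58403402
d2 = d1 - sigma * sqrt(T) = 0.10772005
exp(-rT) = 0.97263149; exp(-qT) = 1.00000000
C = S_0 * exp(-qT) * N(d1) - K * exp(-rT) * N(d2)
N(d1) = 0.72040129; N(d2) = 0.54289112
C = 51.6300 * 1.00000000 * 0.72040129 - 45.0200 * 0.97263149 * 0.54289112 = 13.4223


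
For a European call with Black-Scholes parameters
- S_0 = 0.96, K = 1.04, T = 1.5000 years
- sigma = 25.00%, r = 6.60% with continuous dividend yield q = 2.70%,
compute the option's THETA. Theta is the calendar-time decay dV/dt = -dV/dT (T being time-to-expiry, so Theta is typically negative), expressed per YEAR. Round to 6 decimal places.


Answer: Theta = -0.049731

Derivation:
d1 = 0.0827349203; d2 = -0.2234512976
phi(d1) = 0.3975792210; exp(-qT) = 0.9603091645; exp(-rT) = 0.9057427080
Theta = -S*exp(-qT)*phi(d1)*sigma/(2*sqrt(T)) - r*K*exp(-rT)*N(d2) + q*S*exp(-qT)*N(d1)
N(d1) = 0.5329688412; N(d2) = 0.4115921419; sqrt(T) = 1.2247448714
Term 1 = -0.9600 * 0.9603091645 * 0.3975792210 * 0.2500 / (2 * 1.2247448714) = -0.0374085064
Term 2 = -0.0660 * 1.0400 * 0.9057427080 * 0.4115921419 = -0.0255887573
Term 3 = 0.0270 * 0.9600 * 0.9603091645 * 0.5329688412 = 0.0132662412
Theta = -0.0374085064 + (-0.0255887573) + (0.0132662412) = -0.049731


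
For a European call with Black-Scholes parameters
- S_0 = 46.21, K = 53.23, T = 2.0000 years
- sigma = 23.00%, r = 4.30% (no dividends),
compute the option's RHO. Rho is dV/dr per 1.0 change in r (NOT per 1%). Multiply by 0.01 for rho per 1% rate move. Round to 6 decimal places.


d1 = -0.0077656382; d2 = -0.3330347576
phi(d1) = 0.3989302514; exp(-qT) = 1.0000000000; exp(-rT) = 0.9175942312
N(d2) = 0.3695540233
Rho = K*T*exp(-rT)*N(d2) = 53.2300 * 2.0000 * 0.9175942312 * 0.3695540233 = 36.100654

Answer: Rho = 36.100654


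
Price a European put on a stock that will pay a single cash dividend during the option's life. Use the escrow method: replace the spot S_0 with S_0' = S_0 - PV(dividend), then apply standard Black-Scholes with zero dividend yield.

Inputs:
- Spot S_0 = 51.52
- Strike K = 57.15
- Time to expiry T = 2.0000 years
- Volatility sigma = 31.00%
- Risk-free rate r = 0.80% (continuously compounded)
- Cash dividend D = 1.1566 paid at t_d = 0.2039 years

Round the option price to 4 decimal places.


PV(D) = D * exp(-r * t_d) = 1.1566 * 0.99837013 = 1.15471489
S_0' = S_0 - PV(D) = 51.5200 - 1.15471489 = 50.36528511
d1 = (ln(S_0'/K) + (r + sigma^2/2)*T) / (sigma*sqrt(T)) = -0.03256624
d2 = d1 - sigma*sqrt(T) = -0.47097244
exp(-rT) = 0.98412732
N(-d1) = 0.51298975; N(-d2) = 0.68116979
P = K * exp(-rT) * N(-d2) - S_0' * N(-d1) = 57.1500 * 0.98412732 * 0.68116979 - 50.36528511 * 0.51298975 = 12.4741

Answer: Price = 12.4741


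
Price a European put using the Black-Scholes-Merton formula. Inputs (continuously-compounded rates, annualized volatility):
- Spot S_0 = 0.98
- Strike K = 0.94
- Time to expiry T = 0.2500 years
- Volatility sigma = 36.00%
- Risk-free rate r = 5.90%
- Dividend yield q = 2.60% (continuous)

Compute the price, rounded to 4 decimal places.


Answer: Price = 0.0470

Derivation:
d1 = (ln(S/K) + (r - q + 0.5*sigma^2) * T) / (sigma * sqrt(T)) = 0.36734831
d2 = d1 - sigma * sqrt(T) = 0.18734831
exp(-rT) = 0.98535825; exp(-qT) = 0.99352108
P = K * exp(-rT) * N(-d2) - S_0 * exp(-qT) * N(-d1)
N(-d1) = 0.35667961; N(-d2) = 0.42569377
P = 0.9400 * 0.98535825 * 0.42569377 - 0.9800 * 0.99352108 * 0.35667961 = 0.0470


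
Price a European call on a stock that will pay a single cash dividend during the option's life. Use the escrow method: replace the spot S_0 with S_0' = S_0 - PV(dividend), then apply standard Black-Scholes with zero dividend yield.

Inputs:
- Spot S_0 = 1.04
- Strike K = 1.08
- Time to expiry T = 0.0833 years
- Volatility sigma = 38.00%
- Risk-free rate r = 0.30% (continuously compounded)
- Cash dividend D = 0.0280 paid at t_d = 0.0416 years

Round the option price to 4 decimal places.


PV(D) = D * exp(-r * t_d) = 0.0280 * 0.99987521 = 0.02799651
S_0' = S_0 - PV(D) = 1.0400 - 0.02799651 = 1.01200349
d1 = (ln(S_0'/K) + (r + sigma^2/2)*T) / (sigma*sqrt(T)) = -0.53581096
d2 = d1 - sigma*sqrt(T) = -0.64548557
exp(-rT) = 0.99975013
N(d1) = 0.29604460; N(d2) = 0.25930628
C = S_0' * N(d1) - K * exp(-rT) * N(d2) = 1.01200349 * 0.29604460 - 1.0800 * 0.99975013 * 0.25930628 = 0.0196

Answer: Price = 0.0196


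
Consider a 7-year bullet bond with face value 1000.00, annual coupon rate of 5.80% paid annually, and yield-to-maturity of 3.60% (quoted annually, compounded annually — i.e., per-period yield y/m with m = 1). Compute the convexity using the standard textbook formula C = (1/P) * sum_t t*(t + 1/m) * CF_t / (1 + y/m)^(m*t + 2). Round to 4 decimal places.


Answer: Convexity = 42.5194

Derivation:
Coupon per period c = face * coupon_rate / m = 58.000000
Periods per year m = 1; per-period yield y/m = 0.036000
Number of cashflows N = 7
Cashflows (t years, CF_t, discount factor 1/(1+y/m)^(m*t), PV):
  t = 1.0000: CF_t = 58.000000, DF = 0.965251, PV = 55.984556
  t = 2.0000: CF_t = 58.000000, DF = 0.931709, PV = 54.039147
  t = 3.0000: CF_t = 58.000000, DF = 0.899333, PV = 52.161339
  t = 4.0000: CF_t = 58.000000, DF = 0.868082, PV = 50.348782
  t = 5.0000: CF_t = 58.000000, DF = 0.837917, PV = 48.599211
  t = 6.0000: CF_t = 58.000000, DF = 0.808801, PV = 46.910435
  t = 7.0000: CF_t = 1058.000000, DF = 0.780696, PV = 825.975908
Price P = sum_t PV_t = 1134.019377
Convexity numerator sum_t t*(t + 1/m) * CF_t / (1+y/m)^(m*t + 2):
  t = 1.0000: term = 104.322677
  t = 2.0000: term = 302.092694
  t = 3.0000: term = 583.190529
  t = 4.0000: term = 938.208702
  t = 5.0000: term = 1358.410283
  t = 6.0000: term = 1835.689571
  t = 7.0000: term = 43095.894167
Convexity = (1/P) * sum = 48217.808624 / 1134.019377 = 42.519387


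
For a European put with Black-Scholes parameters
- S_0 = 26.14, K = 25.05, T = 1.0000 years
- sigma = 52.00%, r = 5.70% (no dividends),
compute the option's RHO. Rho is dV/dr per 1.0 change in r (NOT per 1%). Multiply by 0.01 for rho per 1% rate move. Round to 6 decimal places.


d1 = 0.4515247705; d2 = -0.0684752295
phi(d1) = 0.3602792541; exp(-qT) = 1.0000000000; exp(-rT) = 0.9445940694
N(-d2) = 0.5272963311
Rho = -K*T*exp(-rT)*N(-d2) = -25.0500 * 1.0000 * 0.9445940694 * 0.5272963311 = -12.476929

Answer: Rho = -12.476929
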